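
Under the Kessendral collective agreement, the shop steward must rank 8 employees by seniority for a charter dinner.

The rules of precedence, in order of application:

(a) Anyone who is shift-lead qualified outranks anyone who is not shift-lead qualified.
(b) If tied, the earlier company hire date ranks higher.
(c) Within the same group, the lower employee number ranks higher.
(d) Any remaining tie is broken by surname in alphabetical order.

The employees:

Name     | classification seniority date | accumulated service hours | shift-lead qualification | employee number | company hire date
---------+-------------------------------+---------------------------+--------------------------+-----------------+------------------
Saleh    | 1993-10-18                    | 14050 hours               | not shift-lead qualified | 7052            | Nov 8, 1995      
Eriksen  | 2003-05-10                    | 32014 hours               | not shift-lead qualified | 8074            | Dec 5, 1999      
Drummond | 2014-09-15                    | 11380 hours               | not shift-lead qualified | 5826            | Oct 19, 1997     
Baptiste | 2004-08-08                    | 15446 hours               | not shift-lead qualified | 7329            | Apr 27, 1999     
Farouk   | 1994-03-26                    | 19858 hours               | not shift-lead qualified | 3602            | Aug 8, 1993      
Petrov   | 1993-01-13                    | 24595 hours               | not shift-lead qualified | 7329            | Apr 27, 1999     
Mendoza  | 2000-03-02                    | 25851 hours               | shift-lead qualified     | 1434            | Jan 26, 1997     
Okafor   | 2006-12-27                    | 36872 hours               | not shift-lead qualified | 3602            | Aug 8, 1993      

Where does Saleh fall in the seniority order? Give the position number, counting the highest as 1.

4

By the first rule: Mendoza (shift-lead qualified); then Farouk, Okafor, Saleh, Drummond, Baptiste, Petrov and Eriksen (each not shift-lead qualified).
Among Farouk, Okafor, Saleh, Drummond, Baptiste, Petrov and Eriksen, by company hire date (earlier first): Farouk and Okafor (Aug 8, 1993) before Saleh (Nov 8, 1995) before Drummond (Oct 19, 1997) before Baptiste and Petrov (Apr 27, 1999) before Eriksen (Dec 5, 1999).
Farouk and Okafor both have employee number 3602, so the next rule applies.
Among Farouk and Okafor, alphabetically by surname: Farouk before Okafor.
Baptiste and Petrov both have employee number 7329, so the next rule applies.
Among Baptiste and Petrov, alphabetically by surname: Baptiste before Petrov.
Order: Mendoza, Farouk, Okafor, Saleh, Drummond, Baptiste, Petrov, Eriksen. So position 4.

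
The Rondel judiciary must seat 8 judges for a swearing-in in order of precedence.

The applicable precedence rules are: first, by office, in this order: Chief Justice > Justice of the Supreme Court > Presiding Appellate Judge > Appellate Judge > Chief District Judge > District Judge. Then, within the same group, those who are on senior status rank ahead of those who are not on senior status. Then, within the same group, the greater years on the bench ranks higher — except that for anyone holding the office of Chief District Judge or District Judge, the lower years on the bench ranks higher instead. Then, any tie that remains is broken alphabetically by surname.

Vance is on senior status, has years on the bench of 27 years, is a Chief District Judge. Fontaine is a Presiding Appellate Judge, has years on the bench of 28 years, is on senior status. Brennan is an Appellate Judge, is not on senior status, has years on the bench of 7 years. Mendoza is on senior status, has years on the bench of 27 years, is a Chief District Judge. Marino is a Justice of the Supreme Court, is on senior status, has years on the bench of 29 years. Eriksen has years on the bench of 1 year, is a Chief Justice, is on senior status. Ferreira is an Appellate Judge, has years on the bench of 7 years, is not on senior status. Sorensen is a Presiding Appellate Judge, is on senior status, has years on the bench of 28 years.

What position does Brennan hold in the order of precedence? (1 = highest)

5

By office: Eriksen (Chief Justice); then Marino (Justice of the Supreme Court); then Fontaine and Sorensen (Presiding Appellate Judge); then Brennan and Ferreira (Appellate Judge); then Mendoza and Vance (Chief District Judge).
Fontaine and Sorensen are each on senior status, so the next rule applies.
Fontaine and Sorensen both have years on the bench 28 years, so the next rule applies.
Among Fontaine and Sorensen, alphabetically by surname: Fontaine before Sorensen.
Brennan and Ferreira are each not on senior status, so the next rule applies.
Brennan and Ferreira both have years on the bench 7 years, so the next rule applies.
Among Brennan and Ferreira, alphabetically by surname: Brennan before Ferreira.
Mendoza and Vance are each on senior status, so the next rule applies.
Mendoza and Vance both have years on the bench 27 years, so the next rule applies.
Among Mendoza and Vance, alphabetically by surname: Mendoza before Vance.
Order: Eriksen, Marino, Fontaine, Sorensen, Brennan, Ferreira, Mendoza, Vance. So position 5.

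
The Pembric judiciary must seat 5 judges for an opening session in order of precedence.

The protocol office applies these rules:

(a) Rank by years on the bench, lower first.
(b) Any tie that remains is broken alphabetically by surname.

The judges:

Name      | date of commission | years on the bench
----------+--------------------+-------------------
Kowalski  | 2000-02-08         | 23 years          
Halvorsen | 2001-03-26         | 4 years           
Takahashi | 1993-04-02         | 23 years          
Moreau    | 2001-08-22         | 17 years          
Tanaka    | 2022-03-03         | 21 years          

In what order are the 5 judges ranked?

Halvorsen, Moreau, Tanaka, Kowalski, Takahashi

By years on the bench (lower first): Halvorsen (4 years); then Moreau (17 years); then Tanaka (21 years); then Kowalski and Takahashi (both 23 years).
Among Kowalski and Takahashi, alphabetically by surname: Kowalski before Takahashi.
Full order: Halvorsen, Moreau, Tanaka, Kowalski, Takahashi.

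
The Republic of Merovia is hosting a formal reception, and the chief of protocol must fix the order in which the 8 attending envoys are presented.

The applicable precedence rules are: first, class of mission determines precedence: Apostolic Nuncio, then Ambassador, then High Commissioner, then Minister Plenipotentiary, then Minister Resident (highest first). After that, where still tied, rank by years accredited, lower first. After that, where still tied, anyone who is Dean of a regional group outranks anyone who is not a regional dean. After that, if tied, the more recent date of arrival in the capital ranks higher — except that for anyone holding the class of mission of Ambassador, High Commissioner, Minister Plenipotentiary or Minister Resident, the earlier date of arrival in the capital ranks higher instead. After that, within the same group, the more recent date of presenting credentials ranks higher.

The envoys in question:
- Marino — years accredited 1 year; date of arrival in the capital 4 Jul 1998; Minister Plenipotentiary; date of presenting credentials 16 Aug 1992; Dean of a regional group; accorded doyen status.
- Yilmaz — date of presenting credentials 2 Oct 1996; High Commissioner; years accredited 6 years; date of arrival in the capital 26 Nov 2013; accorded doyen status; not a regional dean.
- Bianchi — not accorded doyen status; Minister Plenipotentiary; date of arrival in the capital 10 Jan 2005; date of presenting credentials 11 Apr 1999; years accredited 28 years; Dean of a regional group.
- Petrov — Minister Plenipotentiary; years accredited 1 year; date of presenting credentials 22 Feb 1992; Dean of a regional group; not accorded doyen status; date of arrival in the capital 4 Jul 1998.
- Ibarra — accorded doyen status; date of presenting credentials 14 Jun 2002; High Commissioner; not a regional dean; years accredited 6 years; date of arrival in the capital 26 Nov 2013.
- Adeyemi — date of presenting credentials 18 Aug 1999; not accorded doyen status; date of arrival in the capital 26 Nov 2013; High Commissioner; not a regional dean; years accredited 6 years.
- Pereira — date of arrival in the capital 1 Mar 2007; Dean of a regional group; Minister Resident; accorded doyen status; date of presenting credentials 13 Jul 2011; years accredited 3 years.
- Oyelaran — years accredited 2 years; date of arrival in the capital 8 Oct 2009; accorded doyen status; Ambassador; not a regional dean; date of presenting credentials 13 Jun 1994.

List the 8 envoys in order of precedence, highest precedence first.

Oyelaran, Ibarra, Adeyemi, Yilmaz, Marino, Petrov, Bianchi, Pereira

By class of mission: Oyelaran (Ambassador); then Ibarra, Adeyemi and Yilmaz (High Commissioner); then Marino, Petrov and Bianchi (Minister Plenipotentiary); then Pereira (Minister Resident).
Ibarra, Adeyemi and Yilmaz all have years accredited 6 years, so the next rule applies.
Ibarra, Adeyemi and Yilmaz are each not a regional dean, so the next rule applies.
Ibarra, Adeyemi and Yilmaz all have date of arrival in the capital 26 Nov 2013, so the next rule applies.
Among Ibarra, Adeyemi and Yilmaz, by date of presenting credentials (later first): Ibarra (14 Jun 2002) before Adeyemi (18 Aug 1999) before Yilmaz (2 Oct 1996).
Among Marino, Petrov and Bianchi, by years accredited (lower first): Marino and Petrov (1 year) before Bianchi (28 years).
Marino and Petrov are each Dean of a regional group, so the next rule applies.
Marino and Petrov both have date of arrival in the capital 4 Jul 1998, so the next rule applies.
Among Marino and Petrov, by date of presenting credentials (later first): Marino (16 Aug 1992) before Petrov (22 Feb 1992).
Full order: Oyelaran, Ibarra, Adeyemi, Yilmaz, Marino, Petrov, Bianchi, Pereira.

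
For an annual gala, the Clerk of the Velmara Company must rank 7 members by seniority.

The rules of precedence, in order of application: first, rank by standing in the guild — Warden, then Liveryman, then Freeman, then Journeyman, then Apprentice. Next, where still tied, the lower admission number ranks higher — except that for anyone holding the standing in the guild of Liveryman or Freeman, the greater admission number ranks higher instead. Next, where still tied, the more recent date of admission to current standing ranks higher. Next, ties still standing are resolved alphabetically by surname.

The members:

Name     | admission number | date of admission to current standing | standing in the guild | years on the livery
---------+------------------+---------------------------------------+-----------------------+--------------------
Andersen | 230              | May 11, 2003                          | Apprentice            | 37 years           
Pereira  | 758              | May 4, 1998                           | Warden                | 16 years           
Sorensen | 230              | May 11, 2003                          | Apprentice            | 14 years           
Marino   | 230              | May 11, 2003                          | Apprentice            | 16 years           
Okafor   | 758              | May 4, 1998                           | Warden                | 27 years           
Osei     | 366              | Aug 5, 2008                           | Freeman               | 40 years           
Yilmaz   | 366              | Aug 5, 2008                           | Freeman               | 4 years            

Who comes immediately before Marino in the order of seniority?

By standing in the guild: Okafor and Pereira (Warden); then Osei and Yilmaz (Freeman); then Andersen, Marino and Sorensen (Apprentice).
Okafor and Pereira both have admission number 758, so the next rule applies.
Okafor and Pereira both have date of admission to current standing May 4, 1998, so the next rule applies.
Among Okafor and Pereira, alphabetically by surname: Okafor before Pereira.
Osei and Yilmaz both have admission number 366, so the next rule applies.
Osei and Yilmaz both have date of admission to current standing Aug 5, 2008, so the next rule applies.
Among Osei and Yilmaz, alphabetically by surname: Osei before Yilmaz.
Andersen, Marino and Sorensen all have admission number 230, so the next rule applies.
Andersen, Marino and Sorensen all have date of admission to current standing May 11, 2003, so the next rule applies.
Among Andersen, Marino and Sorensen, alphabetically by surname: Andersen before Marino before Sorensen.
Order: Okafor, Pereira, Osei, Yilmaz, Andersen, Marino, Sorensen.

Andersen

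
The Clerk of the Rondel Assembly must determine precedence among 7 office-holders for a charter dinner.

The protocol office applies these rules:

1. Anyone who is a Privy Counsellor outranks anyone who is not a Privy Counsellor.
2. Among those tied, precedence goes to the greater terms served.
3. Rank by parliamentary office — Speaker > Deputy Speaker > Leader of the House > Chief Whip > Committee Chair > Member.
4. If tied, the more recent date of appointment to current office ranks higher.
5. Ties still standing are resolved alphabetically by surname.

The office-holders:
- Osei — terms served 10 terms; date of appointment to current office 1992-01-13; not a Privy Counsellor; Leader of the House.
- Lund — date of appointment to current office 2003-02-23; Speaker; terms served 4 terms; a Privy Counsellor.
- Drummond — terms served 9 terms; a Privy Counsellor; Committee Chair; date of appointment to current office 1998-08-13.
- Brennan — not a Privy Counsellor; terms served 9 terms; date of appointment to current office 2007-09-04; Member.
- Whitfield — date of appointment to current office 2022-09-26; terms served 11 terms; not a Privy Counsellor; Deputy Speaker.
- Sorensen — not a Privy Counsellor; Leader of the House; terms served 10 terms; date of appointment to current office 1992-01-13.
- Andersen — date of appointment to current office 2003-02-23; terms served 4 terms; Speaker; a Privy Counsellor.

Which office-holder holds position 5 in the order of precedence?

Osei

By the first rule: Drummond, Andersen and Lund (each a Privy Counsellor); then Whitfield, Osei, Sorensen and Brennan (each not a Privy Counsellor).
Among Drummond, Andersen and Lund, by terms served (higher first): Drummond (9 terms) before Andersen and Lund (4 terms).
Andersen and Lund are each Speaker, so the next rule applies.
Andersen and Lund both have date of appointment to current office 2003-02-23, so the next rule applies.
Among Andersen and Lund, alphabetically by surname: Andersen before Lund.
Among Whitfield, Osei, Sorensen and Brennan, by terms served (higher first): Whitfield (11 terms) before Osei and Sorensen (10 terms) before Brennan (9 terms).
Osei and Sorensen are each Leader of the House, so the next rule applies.
Osei and Sorensen both have date of appointment to current office 1992-01-13, so the next rule applies.
Among Osei and Sorensen, alphabetically by surname: Osei before Sorensen.
Order: Drummond, Andersen, Lund, Whitfield, Osei, Sorensen, Brennan.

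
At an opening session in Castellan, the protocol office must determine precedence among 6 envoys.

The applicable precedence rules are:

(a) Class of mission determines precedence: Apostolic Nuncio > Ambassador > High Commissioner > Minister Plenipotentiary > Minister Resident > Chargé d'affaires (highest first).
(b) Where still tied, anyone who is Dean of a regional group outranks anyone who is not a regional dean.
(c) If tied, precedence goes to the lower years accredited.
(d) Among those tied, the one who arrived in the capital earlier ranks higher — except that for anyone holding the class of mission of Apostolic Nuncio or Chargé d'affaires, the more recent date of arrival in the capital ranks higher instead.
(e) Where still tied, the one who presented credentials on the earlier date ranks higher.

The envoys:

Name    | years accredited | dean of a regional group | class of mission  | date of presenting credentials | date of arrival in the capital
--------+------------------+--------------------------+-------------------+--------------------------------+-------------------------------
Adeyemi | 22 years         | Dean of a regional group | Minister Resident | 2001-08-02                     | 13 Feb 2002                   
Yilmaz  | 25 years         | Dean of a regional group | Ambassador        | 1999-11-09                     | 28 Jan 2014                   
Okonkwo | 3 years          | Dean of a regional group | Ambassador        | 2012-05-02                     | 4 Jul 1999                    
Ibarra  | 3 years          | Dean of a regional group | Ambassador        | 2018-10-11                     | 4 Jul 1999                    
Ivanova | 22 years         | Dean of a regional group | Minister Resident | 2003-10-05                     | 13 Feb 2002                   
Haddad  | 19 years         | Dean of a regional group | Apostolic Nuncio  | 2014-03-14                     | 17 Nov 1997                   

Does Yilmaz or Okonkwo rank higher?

By class of mission: Haddad (Apostolic Nuncio); then Okonkwo, Ibarra and Yilmaz (Ambassador); then Adeyemi and Ivanova (Minister Resident).
Okonkwo, Ibarra and Yilmaz are each Dean of a regional group, so the next rule applies.
Among Okonkwo, Ibarra and Yilmaz, by years accredited (lower first): Okonkwo and Ibarra (3 years) before Yilmaz (25 years).
Okonkwo and Ibarra both have date of arrival in the capital 4 Jul 1999, so the next rule applies.
Among Okonkwo and Ibarra, by date of presenting credentials (earlier first): Okonkwo (2012-05-02) before Ibarra (2018-10-11).
Adeyemi and Ivanova are each Dean of a regional group, so the next rule applies.
Adeyemi and Ivanova both have years accredited 22 years, so the next rule applies.
Adeyemi and Ivanova both have date of arrival in the capital 13 Feb 2002, so the next rule applies.
Among Adeyemi and Ivanova, by date of presenting credentials (earlier first): Adeyemi (2001-08-02) before Ivanova (2003-10-05).
So Okonkwo takes precedence.

Okonkwo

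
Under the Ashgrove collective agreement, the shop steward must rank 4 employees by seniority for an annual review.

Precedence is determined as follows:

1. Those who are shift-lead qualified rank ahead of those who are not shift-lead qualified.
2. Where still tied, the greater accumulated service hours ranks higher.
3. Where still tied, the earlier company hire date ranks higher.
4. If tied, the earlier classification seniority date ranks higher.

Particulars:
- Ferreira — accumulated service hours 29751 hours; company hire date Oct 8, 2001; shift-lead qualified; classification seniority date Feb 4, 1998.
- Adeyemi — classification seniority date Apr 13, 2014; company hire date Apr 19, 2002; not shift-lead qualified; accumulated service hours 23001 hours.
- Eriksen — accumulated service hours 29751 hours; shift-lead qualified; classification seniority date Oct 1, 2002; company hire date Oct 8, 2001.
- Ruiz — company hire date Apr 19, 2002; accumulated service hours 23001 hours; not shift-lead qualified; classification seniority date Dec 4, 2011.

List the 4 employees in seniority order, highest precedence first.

By the first rule: Ferreira and Eriksen (both shift-lead qualified); then Ruiz and Adeyemi (both not shift-lead qualified).
Ferreira and Eriksen both have accumulated service hours 29751 hours, so the next rule applies.
Ferreira and Eriksen both have company hire date Oct 8, 2001, so the next rule applies.
Among Ferreira and Eriksen, by classification seniority date (earlier first): Ferreira (Feb 4, 1998) before Eriksen (Oct 1, 2002).
Ruiz and Adeyemi both have accumulated service hours 23001 hours, so the next rule applies.
Ruiz and Adeyemi both have company hire date Apr 19, 2002, so the next rule applies.
Among Ruiz and Adeyemi, by classification seniority date (earlier first): Ruiz (Dec 4, 2011) before Adeyemi (Apr 13, 2014).
Full order: Ferreira, Eriksen, Ruiz, Adeyemi.

Ferreira, Eriksen, Ruiz, Adeyemi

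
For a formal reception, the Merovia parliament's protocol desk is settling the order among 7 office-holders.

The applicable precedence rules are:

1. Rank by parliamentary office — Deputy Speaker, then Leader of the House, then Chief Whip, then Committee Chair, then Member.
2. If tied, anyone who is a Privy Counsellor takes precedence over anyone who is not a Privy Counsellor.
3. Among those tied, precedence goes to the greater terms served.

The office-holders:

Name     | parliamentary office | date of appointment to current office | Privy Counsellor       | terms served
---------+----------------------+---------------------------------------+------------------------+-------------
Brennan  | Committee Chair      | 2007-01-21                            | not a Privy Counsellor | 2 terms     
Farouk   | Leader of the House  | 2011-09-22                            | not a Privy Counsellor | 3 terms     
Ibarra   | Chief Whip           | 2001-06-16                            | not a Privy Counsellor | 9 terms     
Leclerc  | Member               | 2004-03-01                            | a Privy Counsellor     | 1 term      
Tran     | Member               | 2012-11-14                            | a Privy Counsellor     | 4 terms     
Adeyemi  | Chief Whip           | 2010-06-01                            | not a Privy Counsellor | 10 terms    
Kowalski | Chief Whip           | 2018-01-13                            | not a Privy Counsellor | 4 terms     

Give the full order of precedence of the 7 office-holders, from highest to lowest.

By parliamentary office: Farouk (Leader of the House); then Adeyemi, Ibarra and Kowalski (Chief Whip); then Brennan (Committee Chair); then Tran and Leclerc (Member).
Adeyemi, Ibarra and Kowalski are each not a Privy Counsellor, so the next rule applies.
Among Adeyemi, Ibarra and Kowalski, by terms served (higher first): Adeyemi (10 terms) before Ibarra (9 terms) before Kowalski (4 terms).
Tran and Leclerc are each a Privy Counsellor, so the next rule applies.
Among Tran and Leclerc, by terms served (higher first): Tran (4 terms) before Leclerc (1 term).
Full order: Farouk, Adeyemi, Ibarra, Kowalski, Brennan, Tran, Leclerc.

Farouk, Adeyemi, Ibarra, Kowalski, Brennan, Tran, Leclerc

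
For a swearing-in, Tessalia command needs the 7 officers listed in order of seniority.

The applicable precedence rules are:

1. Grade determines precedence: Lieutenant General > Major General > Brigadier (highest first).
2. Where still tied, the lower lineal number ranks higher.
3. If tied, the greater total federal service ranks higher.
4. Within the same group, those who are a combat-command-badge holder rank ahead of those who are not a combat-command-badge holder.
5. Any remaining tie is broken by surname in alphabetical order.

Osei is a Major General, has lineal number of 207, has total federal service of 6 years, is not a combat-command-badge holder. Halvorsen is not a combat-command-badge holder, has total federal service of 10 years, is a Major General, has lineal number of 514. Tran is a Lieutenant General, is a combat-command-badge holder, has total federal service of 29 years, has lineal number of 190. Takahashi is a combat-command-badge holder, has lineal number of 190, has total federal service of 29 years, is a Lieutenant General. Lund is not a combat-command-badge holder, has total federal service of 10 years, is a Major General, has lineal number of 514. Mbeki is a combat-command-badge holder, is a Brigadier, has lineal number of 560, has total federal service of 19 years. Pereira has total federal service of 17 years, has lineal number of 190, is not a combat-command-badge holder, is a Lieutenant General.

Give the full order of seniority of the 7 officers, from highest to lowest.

By grade: Takahashi, Tran and Pereira (Lieutenant General); then Osei, Halvorsen and Lund (Major General); then Mbeki (Brigadier).
Takahashi, Tran and Pereira all have lineal number 190, so the next rule applies.
Among Takahashi, Tran and Pereira, by total federal service (higher first): Takahashi and Tran (29 years) before Pereira (17 years).
Takahashi and Tran are each a combat-command-badge holder, so the next rule applies.
Among Takahashi and Tran, alphabetically by surname: Takahashi before Tran.
Among Osei, Halvorsen and Lund, by lineal number (lower first): Osei (207) before Halvorsen and Lund (514).
Halvorsen and Lund both have total federal service 10 years, so the next rule applies.
Halvorsen and Lund are each not a combat-command-badge holder, so the next rule applies.
Among Halvorsen and Lund, alphabetically by surname: Halvorsen before Lund.
Full order: Takahashi, Tran, Pereira, Osei, Halvorsen, Lund, Mbeki.

Takahashi, Tran, Pereira, Osei, Halvorsen, Lund, Mbeki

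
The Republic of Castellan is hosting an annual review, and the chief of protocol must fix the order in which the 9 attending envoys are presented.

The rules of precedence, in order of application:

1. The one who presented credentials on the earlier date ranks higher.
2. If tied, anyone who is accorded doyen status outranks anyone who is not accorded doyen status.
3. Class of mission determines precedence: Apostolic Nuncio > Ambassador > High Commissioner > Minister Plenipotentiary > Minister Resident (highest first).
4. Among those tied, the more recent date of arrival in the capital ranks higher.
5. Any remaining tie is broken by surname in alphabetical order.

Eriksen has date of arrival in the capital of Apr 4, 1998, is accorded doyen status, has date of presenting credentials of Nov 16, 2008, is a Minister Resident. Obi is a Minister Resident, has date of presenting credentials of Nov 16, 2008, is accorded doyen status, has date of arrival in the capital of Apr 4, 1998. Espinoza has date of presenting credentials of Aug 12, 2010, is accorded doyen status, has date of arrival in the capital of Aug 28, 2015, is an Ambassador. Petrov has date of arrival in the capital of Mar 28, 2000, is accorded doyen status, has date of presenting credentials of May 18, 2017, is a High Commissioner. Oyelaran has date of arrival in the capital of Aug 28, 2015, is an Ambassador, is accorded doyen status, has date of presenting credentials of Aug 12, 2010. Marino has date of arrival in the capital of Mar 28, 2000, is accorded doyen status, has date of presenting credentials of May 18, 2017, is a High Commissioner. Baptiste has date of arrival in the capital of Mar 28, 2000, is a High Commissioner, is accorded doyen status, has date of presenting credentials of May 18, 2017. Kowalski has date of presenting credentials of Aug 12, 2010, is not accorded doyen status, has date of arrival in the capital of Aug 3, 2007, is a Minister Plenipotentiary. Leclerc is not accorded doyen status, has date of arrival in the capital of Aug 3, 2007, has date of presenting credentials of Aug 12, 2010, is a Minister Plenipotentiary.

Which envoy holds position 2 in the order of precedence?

By date of presenting credentials (earlier first): Eriksen and Obi (both Nov 16, 2008); then Espinoza, Oyelaran, Kowalski and Leclerc (each Aug 12, 2010); then Baptiste, Marino and Petrov (each May 18, 2017).
Eriksen and Obi are each accorded doyen status, so the next rule applies.
Eriksen and Obi are each Minister Resident, so the next rule applies.
Eriksen and Obi both have date of arrival in the capital Apr 4, 1998, so the next rule applies.
Among Eriksen and Obi, alphabetically by surname: Eriksen before Obi.
Among Espinoza, Oyelaran, Kowalski and Leclerc, accorded doyen status before not accorded doyen status: Espinoza and Oyelaran (accorded doyen status) before Kowalski and Leclerc (not accorded doyen status).
Espinoza and Oyelaran are each Ambassador, so the next rule applies.
Espinoza and Oyelaran both have date of arrival in the capital Aug 28, 2015, so the next rule applies.
Among Espinoza and Oyelaran, alphabetically by surname: Espinoza before Oyelaran.
Kowalski and Leclerc are each Minister Plenipotentiary, so the next rule applies.
Kowalski and Leclerc both have date of arrival in the capital Aug 3, 2007, so the next rule applies.
Among Kowalski and Leclerc, alphabetically by surname: Kowalski before Leclerc.
Baptiste, Marino and Petrov are each accorded doyen status, so the next rule applies.
Baptiste, Marino and Petrov are each High Commissioner, so the next rule applies.
Baptiste, Marino and Petrov all have date of arrival in the capital Mar 28, 2000, so the next rule applies.
Among Baptiste, Marino and Petrov, alphabetically by surname: Baptiste before Marino before Petrov.
Order: Eriksen, Obi, Espinoza, Oyelaran, Kowalski, Leclerc, Baptiste, Marino, Petrov.

Obi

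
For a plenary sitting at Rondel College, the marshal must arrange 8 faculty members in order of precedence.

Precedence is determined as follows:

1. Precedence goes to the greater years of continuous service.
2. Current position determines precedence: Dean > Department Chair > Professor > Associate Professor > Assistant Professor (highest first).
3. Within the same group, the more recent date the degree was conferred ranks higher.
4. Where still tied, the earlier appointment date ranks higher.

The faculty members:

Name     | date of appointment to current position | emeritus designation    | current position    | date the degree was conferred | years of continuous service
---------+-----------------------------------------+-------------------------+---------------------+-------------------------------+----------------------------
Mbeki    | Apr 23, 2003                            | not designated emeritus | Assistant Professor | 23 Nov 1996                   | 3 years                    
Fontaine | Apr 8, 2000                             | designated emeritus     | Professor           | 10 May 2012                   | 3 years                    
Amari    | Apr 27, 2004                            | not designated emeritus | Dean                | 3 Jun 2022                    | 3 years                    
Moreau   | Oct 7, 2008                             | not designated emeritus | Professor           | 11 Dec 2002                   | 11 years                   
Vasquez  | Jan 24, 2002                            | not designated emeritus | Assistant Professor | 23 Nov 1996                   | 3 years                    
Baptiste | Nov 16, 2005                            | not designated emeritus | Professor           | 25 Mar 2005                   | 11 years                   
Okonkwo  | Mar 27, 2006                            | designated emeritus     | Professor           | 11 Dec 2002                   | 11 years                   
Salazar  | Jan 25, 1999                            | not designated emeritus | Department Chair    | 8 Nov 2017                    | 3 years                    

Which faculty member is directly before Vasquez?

By years of continuous service (higher first): Baptiste, Okonkwo and Moreau (each 11 years); then Amari, Salazar, Fontaine, Vasquez and Mbeki (each 3 years).
Baptiste, Okonkwo and Moreau are each Professor, so the next rule applies.
Among Baptiste, Okonkwo and Moreau, by date the degree was conferred (later first): Baptiste (25 Mar 2005) before Okonkwo and Moreau (11 Dec 2002).
Among Okonkwo and Moreau, by date of appointment to current position (earlier first): Okonkwo (Mar 27, 2006) before Moreau (Oct 7, 2008).
Among Amari, Salazar, Fontaine, Vasquez and Mbeki, by current position: Amari (Dean) before Salazar (Department Chair) before Fontaine (Professor) before Vasquez and Mbeki (Assistant Professor).
Vasquez and Mbeki both have date the degree was conferred 23 Nov 1996, so the next rule applies.
Among Vasquez and Mbeki, by date of appointment to current position (earlier first): Vasquez (Jan 24, 2002) before Mbeki (Apr 23, 2003).
Order: Baptiste, Okonkwo, Moreau, Amari, Salazar, Fontaine, Vasquez, Mbeki.

Fontaine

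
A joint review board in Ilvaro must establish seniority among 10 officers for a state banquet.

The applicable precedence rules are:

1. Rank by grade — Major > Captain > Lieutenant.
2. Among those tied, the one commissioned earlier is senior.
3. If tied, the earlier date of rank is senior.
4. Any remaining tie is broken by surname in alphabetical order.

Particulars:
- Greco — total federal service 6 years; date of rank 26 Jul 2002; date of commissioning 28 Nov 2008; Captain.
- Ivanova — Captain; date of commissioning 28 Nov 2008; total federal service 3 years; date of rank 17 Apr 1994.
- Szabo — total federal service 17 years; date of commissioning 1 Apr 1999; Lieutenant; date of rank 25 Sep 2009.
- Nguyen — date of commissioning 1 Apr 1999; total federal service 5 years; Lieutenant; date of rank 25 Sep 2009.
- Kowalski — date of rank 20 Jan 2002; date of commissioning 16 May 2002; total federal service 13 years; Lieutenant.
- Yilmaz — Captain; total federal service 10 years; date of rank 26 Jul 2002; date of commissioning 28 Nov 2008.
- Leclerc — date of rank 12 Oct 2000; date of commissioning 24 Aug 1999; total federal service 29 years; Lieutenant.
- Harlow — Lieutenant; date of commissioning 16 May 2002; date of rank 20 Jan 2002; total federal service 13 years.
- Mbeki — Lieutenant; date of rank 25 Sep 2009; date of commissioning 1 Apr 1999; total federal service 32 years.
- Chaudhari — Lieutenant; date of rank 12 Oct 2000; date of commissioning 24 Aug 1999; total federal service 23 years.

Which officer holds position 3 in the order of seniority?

By grade: Ivanova, Greco and Yilmaz (Captain); then Mbeki, Nguyen, Szabo, Chaudhari, Leclerc, Harlow and Kowalski (Lieutenant).
Ivanova, Greco and Yilmaz all have date of commissioning 28 Nov 2008, so the next rule applies.
Among Ivanova, Greco and Yilmaz, by date of rank (earlier first): Ivanova (17 Apr 1994) before Greco and Yilmaz (26 Jul 2002).
Among Greco and Yilmaz, alphabetically by surname: Greco before Yilmaz.
Among Mbeki, Nguyen, Szabo, Chaudhari, Leclerc, Harlow and Kowalski, by date of commissioning (earlier first): Mbeki, Nguyen and Szabo (1 Apr 1999) before Chaudhari and Leclerc (24 Aug 1999) before Harlow and Kowalski (16 May 2002).
Mbeki, Nguyen and Szabo all have date of rank 25 Sep 2009, so the next rule applies.
Among Mbeki, Nguyen and Szabo, alphabetically by surname: Mbeki before Nguyen before Szabo.
Chaudhari and Leclerc both have date of rank 12 Oct 2000, so the next rule applies.
Among Chaudhari and Leclerc, alphabetically by surname: Chaudhari before Leclerc.
Harlow and Kowalski both have date of rank 20 Jan 2002, so the next rule applies.
Among Harlow and Kowalski, alphabetically by surname: Harlow before Kowalski.
Order: Ivanova, Greco, Yilmaz, Mbeki, Nguyen, Szabo, Chaudhari, Leclerc, Harlow, Kowalski.

Yilmaz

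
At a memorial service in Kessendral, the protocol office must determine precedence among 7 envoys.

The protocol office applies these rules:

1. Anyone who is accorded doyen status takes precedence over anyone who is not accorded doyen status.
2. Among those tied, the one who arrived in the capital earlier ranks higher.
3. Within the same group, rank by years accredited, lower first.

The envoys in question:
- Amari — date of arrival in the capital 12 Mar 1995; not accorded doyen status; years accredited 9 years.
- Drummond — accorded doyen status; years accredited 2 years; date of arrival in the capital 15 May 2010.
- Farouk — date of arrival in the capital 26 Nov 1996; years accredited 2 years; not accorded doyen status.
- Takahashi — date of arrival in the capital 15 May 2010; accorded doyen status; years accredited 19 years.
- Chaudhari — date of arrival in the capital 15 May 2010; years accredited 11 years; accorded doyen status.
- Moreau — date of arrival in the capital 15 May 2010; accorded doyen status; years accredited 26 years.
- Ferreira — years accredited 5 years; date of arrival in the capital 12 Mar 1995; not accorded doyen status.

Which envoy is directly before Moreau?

By the first rule: Drummond, Chaudhari, Takahashi and Moreau (each accorded doyen status); then Ferreira, Amari and Farouk (each not accorded doyen status).
Drummond, Chaudhari, Takahashi and Moreau all have date of arrival in the capital 15 May 2010, so the next rule applies.
Among Drummond, Chaudhari, Takahashi and Moreau, by years accredited (lower first): Drummond (2 years) before Chaudhari (11 years) before Takahashi (19 years) before Moreau (26 years).
Among Ferreira, Amari and Farouk, by date of arrival in the capital (earlier first): Ferreira and Amari (12 Mar 1995) before Farouk (26 Nov 1996).
Among Ferreira and Amari, by years accredited (lower first): Ferreira (5 years) before Amari (9 years).
Order: Drummond, Chaudhari, Takahashi, Moreau, Ferreira, Amari, Farouk.

Takahashi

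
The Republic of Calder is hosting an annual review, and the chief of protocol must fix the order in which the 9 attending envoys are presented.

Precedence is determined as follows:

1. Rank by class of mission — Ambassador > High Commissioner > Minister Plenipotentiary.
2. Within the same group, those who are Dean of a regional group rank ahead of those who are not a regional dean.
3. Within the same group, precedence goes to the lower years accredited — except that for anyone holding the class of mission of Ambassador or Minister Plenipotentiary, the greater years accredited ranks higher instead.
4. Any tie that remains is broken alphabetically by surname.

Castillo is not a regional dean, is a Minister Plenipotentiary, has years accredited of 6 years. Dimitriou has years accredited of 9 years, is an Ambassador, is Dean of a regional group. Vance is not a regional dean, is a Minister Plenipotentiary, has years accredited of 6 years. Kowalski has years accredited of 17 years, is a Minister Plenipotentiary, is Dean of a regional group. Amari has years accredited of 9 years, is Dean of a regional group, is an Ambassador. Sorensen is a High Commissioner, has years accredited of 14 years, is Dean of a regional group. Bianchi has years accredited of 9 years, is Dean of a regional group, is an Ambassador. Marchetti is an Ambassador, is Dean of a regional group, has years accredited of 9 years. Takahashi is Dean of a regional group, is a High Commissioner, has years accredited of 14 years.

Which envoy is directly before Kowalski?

Takahashi

By class of mission: Amari, Bianchi, Dimitriou and Marchetti (Ambassador); then Sorensen and Takahashi (High Commissioner); then Kowalski, Castillo and Vance (Minister Plenipotentiary).
Amari, Bianchi, Dimitriou and Marchetti are each Dean of a regional group, so the next rule applies.
Amari, Bianchi, Dimitriou and Marchetti all have years accredited 9 years, so the next rule applies.
Among Amari, Bianchi, Dimitriou and Marchetti, alphabetically by surname: Amari before Bianchi before Dimitriou before Marchetti.
Sorensen and Takahashi are each Dean of a regional group, so the next rule applies.
Sorensen and Takahashi both have years accredited 14 years, so the next rule applies.
Among Sorensen and Takahashi, alphabetically by surname: Sorensen before Takahashi.
Among Kowalski, Castillo and Vance, Dean of a regional group before not a regional dean: Kowalski (Dean of a regional group) before Castillo and Vance (not a regional dean).
Castillo and Vance both have years accredited 6 years, so the next rule applies.
Among Castillo and Vance, alphabetically by surname: Castillo before Vance.
Order: Amari, Bianchi, Dimitriou, Marchetti, Sorensen, Takahashi, Kowalski, Castillo, Vance.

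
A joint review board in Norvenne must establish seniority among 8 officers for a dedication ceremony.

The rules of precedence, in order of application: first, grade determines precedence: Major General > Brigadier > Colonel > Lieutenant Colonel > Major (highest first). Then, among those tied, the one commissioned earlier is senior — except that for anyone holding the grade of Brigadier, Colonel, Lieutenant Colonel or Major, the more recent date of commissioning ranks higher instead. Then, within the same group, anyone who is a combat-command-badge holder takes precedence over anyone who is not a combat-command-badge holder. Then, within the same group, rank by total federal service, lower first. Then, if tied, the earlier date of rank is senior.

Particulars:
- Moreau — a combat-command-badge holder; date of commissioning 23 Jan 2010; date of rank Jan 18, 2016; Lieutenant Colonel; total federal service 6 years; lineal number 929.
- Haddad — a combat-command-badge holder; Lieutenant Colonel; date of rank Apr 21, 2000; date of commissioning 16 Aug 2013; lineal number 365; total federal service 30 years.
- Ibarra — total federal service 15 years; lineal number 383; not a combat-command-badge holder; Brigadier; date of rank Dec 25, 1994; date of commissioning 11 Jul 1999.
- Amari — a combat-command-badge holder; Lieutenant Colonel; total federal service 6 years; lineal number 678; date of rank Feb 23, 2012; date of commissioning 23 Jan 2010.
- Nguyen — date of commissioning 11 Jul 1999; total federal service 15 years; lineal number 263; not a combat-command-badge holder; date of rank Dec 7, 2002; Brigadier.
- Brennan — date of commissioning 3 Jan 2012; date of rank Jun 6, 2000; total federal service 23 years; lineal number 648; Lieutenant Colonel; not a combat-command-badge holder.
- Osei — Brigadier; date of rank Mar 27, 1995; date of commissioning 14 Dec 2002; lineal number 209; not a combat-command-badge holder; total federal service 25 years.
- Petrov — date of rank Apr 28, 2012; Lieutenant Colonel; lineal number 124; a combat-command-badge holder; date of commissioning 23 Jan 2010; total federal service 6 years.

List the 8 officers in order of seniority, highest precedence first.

By grade: Osei, Ibarra and Nguyen (Brigadier); then Haddad, Brennan, Amari, Petrov and Moreau (Lieutenant Colonel).
Among Osei, Ibarra and Nguyen, by date of commissioning (later first) (reversed rule for this group): Osei (14 Dec 2002) before Ibarra and Nguyen (11 Jul 1999).
Ibarra and Nguyen are each not a combat-command-badge holder, so the next rule applies.
Ibarra and Nguyen both have total federal service 15 years, so the next rule applies.
Among Ibarra and Nguyen, by date of rank (earlier first): Ibarra (Dec 25, 1994) before Nguyen (Dec 7, 2002).
Among Haddad, Brennan, Amari, Petrov and Moreau, by date of commissioning (later first) (reversed rule for this group): Haddad (16 Aug 2013) before Brennan (3 Jan 2012) before Amari, Petrov and Moreau (23 Jan 2010).
Amari, Petrov and Moreau are each a combat-command-badge holder, so the next rule applies.
Amari, Petrov and Moreau all have total federal service 6 years, so the next rule applies.
Among Amari, Petrov and Moreau, by date of rank (earlier first): Amari (Feb 23, 2012) before Petrov (Apr 28, 2012) before Moreau (Jan 18, 2016).
Full order: Osei, Ibarra, Nguyen, Haddad, Brennan, Amari, Petrov, Moreau.

Osei, Ibarra, Nguyen, Haddad, Brennan, Amari, Petrov, Moreau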